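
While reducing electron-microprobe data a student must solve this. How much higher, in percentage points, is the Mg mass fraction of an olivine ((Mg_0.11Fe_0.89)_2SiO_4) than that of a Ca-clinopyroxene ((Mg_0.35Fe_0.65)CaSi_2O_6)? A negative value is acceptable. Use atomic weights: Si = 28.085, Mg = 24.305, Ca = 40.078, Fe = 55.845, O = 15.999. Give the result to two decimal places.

-0.87 percentage points

M((Mg_0.11Fe_0.89)_2SiO_4) = 196.832 g/mol, so wt% Mg = 5.347/196.832 × 100 = 2.72%.
M((Mg_0.35Fe_0.65)CaSi_2O_6) = 237.048 g/mol, so wt% Mg = 8.507/237.048 × 100 = 3.59%.
2.72 − 3.59 = -0.87 pp.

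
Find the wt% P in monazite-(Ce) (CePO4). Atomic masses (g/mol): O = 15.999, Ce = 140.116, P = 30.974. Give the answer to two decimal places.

13.18 mass %

Molar mass of CePO4: 1*140.116 + 1*30.974 + 4*15.999 = 235.086 g/mol.
Mass of P per formula unit: 1 × 30.974 = 30.974 g.
Weight fraction P = 30.974 / 235.086 = 0.1318.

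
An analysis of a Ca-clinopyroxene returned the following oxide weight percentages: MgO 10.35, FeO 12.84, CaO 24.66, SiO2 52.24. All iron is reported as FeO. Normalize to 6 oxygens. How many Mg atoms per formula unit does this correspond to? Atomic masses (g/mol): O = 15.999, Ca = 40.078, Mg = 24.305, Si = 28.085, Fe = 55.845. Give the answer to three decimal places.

MgO (M=40.304): mol = 0.25680; Mg = 0.25680, O = 0.25680.
FeO (M=71.844): mol = 0.17872; Fe = 0.17872, O = 0.17872.
CaO (M=56.077): mol = 0.43975; Ca = 0.43975, O = 0.43975.
SiO2 (M=60.083): mol = 0.86946; Si = 0.86946, O = 1.73892.
ΣO = 2.61419; factor = 6/ΣO = 2.29517.
Mg apfu = 0.25680 × 2.29517 = 0.589.

0.589 Mg apfu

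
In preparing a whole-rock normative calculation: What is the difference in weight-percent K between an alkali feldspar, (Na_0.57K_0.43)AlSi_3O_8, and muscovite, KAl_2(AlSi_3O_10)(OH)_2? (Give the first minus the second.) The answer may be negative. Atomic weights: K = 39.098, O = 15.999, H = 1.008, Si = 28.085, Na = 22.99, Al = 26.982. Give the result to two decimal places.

K in (Na_0.57K_0.43)AlSi_3O_8: molar mass 269.145 g/mol; 0.43×39.098 = 16.812 g → 6.25 wt%.
K in KAl_2(AlSi_3O_10)(OH)_2: molar mass 398.303 g/mol; 1×39.098 = 39.098 g → 9.82 wt%.
Difference = 6.25 − 9.82 = -3.57 percentage points.

-3.57 percentage points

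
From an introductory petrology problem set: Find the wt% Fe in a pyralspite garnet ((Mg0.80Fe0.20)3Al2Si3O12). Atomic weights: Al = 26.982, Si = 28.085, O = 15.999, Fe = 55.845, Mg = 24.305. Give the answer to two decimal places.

7.94 mass %

Molar mass of (Mg0.80Fe0.20)3Al2Si3O12: 2.40*24.305 + 0.60*55.845 + 2*26.982 + 3*28.085 + 12*15.999 = 422.046 g/mol.
Mass of Fe per formula unit: 0.60 × 55.845 = 33.507 g.
Weight fraction Fe = 33.507 / 422.046 = 0.0794.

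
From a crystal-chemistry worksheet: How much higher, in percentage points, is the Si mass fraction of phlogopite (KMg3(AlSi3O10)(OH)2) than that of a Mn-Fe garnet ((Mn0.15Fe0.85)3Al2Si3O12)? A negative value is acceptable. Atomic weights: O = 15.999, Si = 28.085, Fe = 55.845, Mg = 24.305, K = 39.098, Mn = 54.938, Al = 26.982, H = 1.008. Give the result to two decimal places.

First mineral: 84.255 g Si in 417.254 g formula = 20.19 wt% Si.
Second mineral: 84.255 g Si in 497.334 g formula = 16.94 wt% Si.
20.19% − 16.94% gives a difference of 3.25 percentage points.

3.25 percentage points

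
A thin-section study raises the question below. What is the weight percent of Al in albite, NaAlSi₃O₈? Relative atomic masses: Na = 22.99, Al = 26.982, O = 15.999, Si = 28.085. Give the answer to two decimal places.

Formula mass = 1·22.99 + 1·26.982 + 3·28.085 + 8·15.999 = 262.219 g/mol, of which 26.982 g is Al.
So Al makes up 26.982/262.219 = 0.1029 of the mass, i.e. 10.29%.

10.29 mass %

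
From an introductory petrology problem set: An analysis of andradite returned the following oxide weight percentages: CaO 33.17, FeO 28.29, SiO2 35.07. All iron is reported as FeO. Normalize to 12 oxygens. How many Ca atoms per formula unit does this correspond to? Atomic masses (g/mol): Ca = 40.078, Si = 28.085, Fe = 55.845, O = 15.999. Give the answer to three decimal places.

3.297 Ca apfu

33.17 wt% CaO ÷ 56.077 g/mol = 0.59151 mol, giving 0.59151 Ca and 0.59151 O.
28.29 wt% FeO ÷ 71.844 g/mol = 0.39377 mol, giving 0.39377 Fe and 0.39377 O.
35.07 wt% SiO2 ÷ 60.083 g/mol = 0.58369 mol, giving 0.58369 Si and 1.16738 O.
Oxygen sums to 2.15266; scaling by 12/2.15266 = 5.57450 puts the formula on 12 O.
Ca: 0.59151 × 5.57450 = 3.297 atoms per formula unit.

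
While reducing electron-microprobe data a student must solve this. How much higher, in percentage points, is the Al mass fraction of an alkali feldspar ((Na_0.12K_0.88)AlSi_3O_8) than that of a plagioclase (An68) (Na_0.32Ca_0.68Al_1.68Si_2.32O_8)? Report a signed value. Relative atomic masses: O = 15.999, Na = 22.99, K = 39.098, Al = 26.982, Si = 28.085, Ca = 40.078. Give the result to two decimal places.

-6.84 percentage points

M((Na_0.12K_0.88)AlSi_3O_8) = 276.394 g/mol, so wt% Al = 26.982/276.394 × 100 = 9.76%.
M(Na_0.32Ca_0.68Al_1.68Si_2.32O_8) = 273.089 g/mol, so wt% Al = 45.330/273.089 × 100 = 16.60%.
9.76 − 16.60 = -6.84 pp.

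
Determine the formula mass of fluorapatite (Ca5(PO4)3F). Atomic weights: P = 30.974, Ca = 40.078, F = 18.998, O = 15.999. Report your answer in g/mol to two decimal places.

The formula mass is the sum 5*40.078 + 3*30.974 + 12*15.999 + 1*18.998.

504.30 g/mol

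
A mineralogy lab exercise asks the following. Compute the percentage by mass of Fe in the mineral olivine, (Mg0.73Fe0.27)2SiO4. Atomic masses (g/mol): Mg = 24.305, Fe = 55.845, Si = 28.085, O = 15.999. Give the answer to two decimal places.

Molar mass of (Mg0.73Fe0.27)2SiO4: 1.46·24.305 + 0.54·55.845 + 1·28.085 + 4·15.999 = 157.723 g/mol.
Mass of Fe per formula unit: 0.54 × 55.845 = 30.156 g.
Weight fraction Fe = 30.156 / 157.723 = 0.1912.

19.12 weight percent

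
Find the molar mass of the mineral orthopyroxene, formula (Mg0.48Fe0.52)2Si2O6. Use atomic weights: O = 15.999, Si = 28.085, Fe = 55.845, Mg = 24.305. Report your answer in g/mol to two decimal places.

233.58 g/mol

Mg: 0.96 × 24.305 = 23.3328
Fe: 1.04 × 55.845 = 58.0788
Si: 2 × 28.085 = 56.1700
O: 6 × 15.999 = 95.9940
Summing the contributions gives the formula mass.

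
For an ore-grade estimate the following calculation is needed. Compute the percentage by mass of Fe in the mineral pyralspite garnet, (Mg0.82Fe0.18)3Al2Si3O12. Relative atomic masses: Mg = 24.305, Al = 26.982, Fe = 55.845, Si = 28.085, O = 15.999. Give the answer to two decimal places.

Molar mass of (Mg0.82Fe0.18)3Al2Si3O12: 2.46*24.305 + 0.54*55.845 + 2*26.982 + 3*28.085 + 12*15.999 = 420.154 g/mol.
Mass of Fe per formula unit: 0.54 × 55.845 = 30.156 g.
Weight fraction Fe = 30.156 / 420.154 = 0.0718.

7.18 mass %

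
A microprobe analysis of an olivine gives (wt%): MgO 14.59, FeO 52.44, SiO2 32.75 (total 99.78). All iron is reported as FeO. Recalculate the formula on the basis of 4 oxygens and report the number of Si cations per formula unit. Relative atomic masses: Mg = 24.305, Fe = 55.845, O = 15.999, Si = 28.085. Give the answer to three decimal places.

0.999 Si apfu

MgO (M=40.304): mol = 0.36200; Mg = 0.36200, O = 0.36200.
FeO (M=71.844): mol = 0.72991; Fe = 0.72991, O = 0.72991.
SiO2 (M=60.083): mol = 0.54508; Si = 0.54508, O = 1.09016.
ΣO = 2.18207; factor = 4/ΣO = 1.83312.
Si apfu = 0.54508 × 1.83312 = 0.999.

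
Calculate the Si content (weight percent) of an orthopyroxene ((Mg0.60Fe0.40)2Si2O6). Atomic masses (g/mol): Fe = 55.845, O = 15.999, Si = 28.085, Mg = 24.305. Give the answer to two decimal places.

24.85 weight percent

Formula mass = 1.20×24.305 + 0.80×55.845 + 2×28.085 + 6×15.999 = 226.006 g/mol, of which 56.170 g is Si.
So Si makes up 56.170/226.006 = 0.2485 of the mass, i.e. 24.85%.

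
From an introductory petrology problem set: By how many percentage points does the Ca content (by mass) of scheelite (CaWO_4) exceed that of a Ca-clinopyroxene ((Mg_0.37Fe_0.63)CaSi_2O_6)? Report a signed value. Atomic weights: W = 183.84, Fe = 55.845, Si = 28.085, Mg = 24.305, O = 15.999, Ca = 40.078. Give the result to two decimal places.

-3.03 percentage points

Ca in CaWO_4: molar mass 287.914 g/mol; 1×40.078 = 40.078 g → 13.92 wt%.
Ca in (Mg_0.37Fe_0.63)CaSi_2O_6: molar mass 236.417 g/mol; 1×40.078 = 40.078 g → 16.95 wt%.
Difference = 13.92 − 16.95 = -3.03 percentage points.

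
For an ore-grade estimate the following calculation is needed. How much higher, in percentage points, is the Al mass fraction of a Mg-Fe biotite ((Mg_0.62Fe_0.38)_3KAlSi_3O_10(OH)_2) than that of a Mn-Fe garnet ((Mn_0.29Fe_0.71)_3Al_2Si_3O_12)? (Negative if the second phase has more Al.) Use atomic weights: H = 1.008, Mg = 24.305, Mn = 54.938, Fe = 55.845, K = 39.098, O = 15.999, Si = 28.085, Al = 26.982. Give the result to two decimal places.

-4.91 percentage points

M((Mg_0.62Fe_0.38)_3KAlSi_3O_10(OH)_2) = 453.210 g/mol, so wt% Al = 26.982/453.210 × 100 = 5.95%.
M((Mn_0.29Fe_0.71)_3Al_2Si_3O_12) = 496.953 g/mol, so wt% Al = 53.964/496.953 × 100 = 10.86%.
5.95 − 10.86 = -4.91 pp.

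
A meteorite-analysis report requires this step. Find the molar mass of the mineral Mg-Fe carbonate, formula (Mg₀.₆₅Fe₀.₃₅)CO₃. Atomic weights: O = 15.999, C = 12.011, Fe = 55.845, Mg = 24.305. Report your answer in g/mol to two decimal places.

95.35 g/mol

M = 0.65×24.305 + 0.35×55.845 + 1×12.011 + 3×15.999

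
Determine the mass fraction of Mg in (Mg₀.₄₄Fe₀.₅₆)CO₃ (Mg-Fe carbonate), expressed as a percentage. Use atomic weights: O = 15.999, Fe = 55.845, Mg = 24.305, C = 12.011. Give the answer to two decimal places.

Molar mass of (Mg₀.₄₄Fe₀.₅₆)CO₃: 0.44*24.305 + 0.56*55.845 + 1*12.011 + 3*15.999 = 101.975 g/mol.
Mass of Mg per formula unit: 0.44 × 24.305 = 10.694 g.
Weight fraction Mg = 10.694 / 101.975 = 0.1049.

10.49 weight percent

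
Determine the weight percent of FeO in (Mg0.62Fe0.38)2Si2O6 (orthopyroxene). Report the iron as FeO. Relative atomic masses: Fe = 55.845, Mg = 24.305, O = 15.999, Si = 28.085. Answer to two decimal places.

24.29 wt%

M((Mg0.62Fe0.38)2Si2O6) = 224.744 g/mol; M(FeO) = 71.844 g/mol.
Moles FeO per formula unit = 0.76 Fe ÷ 1 = 0.7600.
FeO fraction = (0.7600 × 71.844) / 224.744 = 54.601/224.744 = 0.2429.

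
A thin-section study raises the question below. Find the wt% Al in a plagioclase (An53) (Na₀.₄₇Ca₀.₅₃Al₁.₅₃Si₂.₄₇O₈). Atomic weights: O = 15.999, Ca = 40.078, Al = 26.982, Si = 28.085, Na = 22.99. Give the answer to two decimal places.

M(Na₀.₄₇Ca₀.₅₃Al₁.₅₃Si₂.₄₇O₈) = 270.691 g/mol.
Al contributes 1.53 × 26.982 = 41.282 g per mole.
41.282/270.691 = 0.1525 → 15.25%.

15.25 wt%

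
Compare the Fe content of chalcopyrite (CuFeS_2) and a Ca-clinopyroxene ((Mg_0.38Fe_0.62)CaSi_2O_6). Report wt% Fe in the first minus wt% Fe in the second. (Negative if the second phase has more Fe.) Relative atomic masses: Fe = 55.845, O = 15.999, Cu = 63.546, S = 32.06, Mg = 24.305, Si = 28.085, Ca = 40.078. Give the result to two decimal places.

15.77 percentage points

Fe in CuFeS_2: molar mass 183.511 g/mol; 1×55.845 = 55.845 g → 30.43 wt%.
Fe in (Mg_0.38Fe_0.62)CaSi_2O_6: molar mass 236.102 g/mol; 0.62×55.845 = 34.624 g → 14.66 wt%.
Difference = 30.43 − 14.66 = 15.77 percentage points.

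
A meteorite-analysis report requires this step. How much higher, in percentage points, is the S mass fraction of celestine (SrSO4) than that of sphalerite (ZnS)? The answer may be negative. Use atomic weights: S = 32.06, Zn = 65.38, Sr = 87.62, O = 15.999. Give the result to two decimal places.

-15.45 percentage points

First mineral: 32.060 g S in 183.676 g formula = 17.45 wt% S.
Second mineral: 32.060 g S in 97.440 g formula = 32.90 wt% S.
17.45% − 32.90% gives a difference of -15.45 percentage points.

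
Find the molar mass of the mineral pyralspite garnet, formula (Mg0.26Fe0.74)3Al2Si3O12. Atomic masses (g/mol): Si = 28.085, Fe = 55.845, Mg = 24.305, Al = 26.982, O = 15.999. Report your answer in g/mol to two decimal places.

473.14 g/mol

Mg: 0.78 × 24.305 = 18.9579
Fe: 2.22 × 55.845 = 123.9759
Al: 2 × 26.982 = 53.9640
Si: 3 × 28.085 = 84.2550
O: 12 × 15.999 = 191.9880
Summing the contributions gives the formula mass.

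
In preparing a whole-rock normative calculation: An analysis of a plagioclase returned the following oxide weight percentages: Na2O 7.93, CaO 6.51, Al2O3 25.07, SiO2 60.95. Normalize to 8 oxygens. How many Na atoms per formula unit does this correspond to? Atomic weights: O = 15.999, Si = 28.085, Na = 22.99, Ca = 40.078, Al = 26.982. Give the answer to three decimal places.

7.93 wt% Na2O ÷ 61.979 g/mol = 0.12795 mol, giving 0.25590 Na and 0.12795 O.
6.51 wt% CaO ÷ 56.077 g/mol = 0.11609 mol, giving 0.11609 Ca and 0.11609 O.
25.07 wt% Al2O3 ÷ 101.961 g/mol = 0.24588 mol, giving 0.49176 Al and 0.73764 O.
60.95 wt% SiO2 ÷ 60.083 g/mol = 1.01443 mol, giving 1.01443 Si and 2.02886 O.
Oxygen sums to 3.01054; scaling by 8/3.01054 = 2.65733 puts the formula on 8 O.
Na: 0.25590 × 2.65733 = 0.680 atoms per formula unit.

0.680 Na apfu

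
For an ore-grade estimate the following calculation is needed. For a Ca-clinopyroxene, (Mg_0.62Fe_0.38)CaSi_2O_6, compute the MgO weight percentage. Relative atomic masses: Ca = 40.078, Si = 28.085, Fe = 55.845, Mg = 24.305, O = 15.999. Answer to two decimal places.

10.93 wt%

M((Mg_0.62Fe_0.38)CaSi_2O_6) = 228.532 g/mol; M(MgO) = 40.304 g/mol.
Moles MgO per formula unit = 0.62 Mg ÷ 1 = 0.6200.
MgO fraction = (0.6200 × 40.304) / 228.532 = 24.988/228.532 = 0.1093.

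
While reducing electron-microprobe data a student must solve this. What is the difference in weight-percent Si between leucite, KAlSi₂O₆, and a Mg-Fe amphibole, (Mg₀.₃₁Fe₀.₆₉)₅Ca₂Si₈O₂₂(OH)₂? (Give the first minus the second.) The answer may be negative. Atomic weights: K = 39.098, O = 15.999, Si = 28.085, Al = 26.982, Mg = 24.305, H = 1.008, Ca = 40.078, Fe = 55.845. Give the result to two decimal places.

Si in KAlSi₂O₆: molar mass 218.244 g/mol; 2×28.085 = 56.170 g → 25.74 wt%.
Si in (Mg₀.₃₁Fe₀.₆₉)₅Ca₂Si₈O₂₂(OH)₂: molar mass 921.166 g/mol; 8×28.085 = 224.680 g → 24.39 wt%.
Difference = 25.74 − 24.39 = 1.35 percentage points.

1.35 percentage points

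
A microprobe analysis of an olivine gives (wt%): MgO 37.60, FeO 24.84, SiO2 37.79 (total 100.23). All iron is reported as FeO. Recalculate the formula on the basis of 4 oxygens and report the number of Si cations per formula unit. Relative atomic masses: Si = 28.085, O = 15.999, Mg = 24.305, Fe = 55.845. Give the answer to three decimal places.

MgO (M=40.304): mol = 0.93291; Mg = 0.93291, O = 0.93291.
FeO (M=71.844): mol = 0.34575; Fe = 0.34575, O = 0.34575.
SiO2 (M=60.083): mol = 0.62896; Si = 0.62896, O = 1.25792.
ΣO = 2.53658; factor = 4/ΣO = 1.57693.
Si apfu = 0.62896 × 1.57693 = 0.992.

0.992 Si apfu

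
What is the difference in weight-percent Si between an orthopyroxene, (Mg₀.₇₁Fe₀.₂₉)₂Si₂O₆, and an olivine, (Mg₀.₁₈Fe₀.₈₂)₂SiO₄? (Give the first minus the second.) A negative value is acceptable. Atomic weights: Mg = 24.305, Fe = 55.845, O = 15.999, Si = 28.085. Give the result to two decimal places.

Si in (Mg₀.₇₁Fe₀.₂₉)₂Si₂O₆: molar mass 219.067 g/mol; 2×28.085 = 56.170 g → 25.64 wt%.
Si in (Mg₀.₁₈Fe₀.₈₂)₂SiO₄: molar mass 192.417 g/mol; 1×28.085 = 28.085 g → 14.60 wt%.
Difference = 25.64 − 14.60 = 11.04 percentage points.

11.04 percentage points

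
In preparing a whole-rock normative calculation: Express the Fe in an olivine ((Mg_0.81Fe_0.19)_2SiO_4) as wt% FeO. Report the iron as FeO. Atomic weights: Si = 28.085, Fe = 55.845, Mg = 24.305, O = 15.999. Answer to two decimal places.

Molar mass of (Mg_0.81Fe_0.19)_2SiO_4 = 1.62×24.305 + 0.38×55.845 + 1×28.085 + 4×15.999 = 152.676 g/mol.
Each formula unit contains 0.38 Fe, equivalent to 0.38/1 = 0.3800 mol FeO.
M(FeO) = 1×55.845 + 1×15.999 = 71.844 g/mol.
Mass of FeO per formula unit = 0.3800 × 71.844 = 27.301 g.
FeO wt% = 27.301 / 152.676 × 100 = 17.88%.

17.88 wt%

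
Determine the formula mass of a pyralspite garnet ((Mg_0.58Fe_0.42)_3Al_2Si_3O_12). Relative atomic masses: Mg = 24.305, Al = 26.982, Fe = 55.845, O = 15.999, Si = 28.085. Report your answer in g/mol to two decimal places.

442.86 g/mol

The formula mass is the sum 1.74×24.305 + 1.26×55.845 + 2×26.982 + 3×28.085 + 12×15.999.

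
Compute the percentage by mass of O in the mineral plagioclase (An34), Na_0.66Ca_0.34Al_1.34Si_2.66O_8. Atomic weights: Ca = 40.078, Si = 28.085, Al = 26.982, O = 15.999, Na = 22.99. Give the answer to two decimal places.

47.82 weight percent

Molar mass of Na_0.66Ca_0.34Al_1.34Si_2.66O_8: 0.66·22.99 + 0.34·40.078 + 1.34·26.982 + 2.66·28.085 + 8·15.999 = 267.654 g/mol.
Mass of O per formula unit: 8 × 15.999 = 127.992 g.
Weight fraction O = 127.992 / 267.654 = 0.4782.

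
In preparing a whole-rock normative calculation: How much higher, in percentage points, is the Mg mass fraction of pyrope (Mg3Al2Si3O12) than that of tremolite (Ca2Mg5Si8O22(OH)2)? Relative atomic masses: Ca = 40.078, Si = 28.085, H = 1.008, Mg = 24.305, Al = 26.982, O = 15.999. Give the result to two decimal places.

Mg in Mg3Al2Si3O12: molar mass 403.122 g/mol; 3×24.305 = 72.915 g → 18.09 wt%.
Mg in Ca2Mg5Si8O22(OH)2: molar mass 812.353 g/mol; 5×24.305 = 121.525 g → 14.96 wt%.
Difference = 18.09 − 14.96 = 3.13 percentage points.

3.13 percentage points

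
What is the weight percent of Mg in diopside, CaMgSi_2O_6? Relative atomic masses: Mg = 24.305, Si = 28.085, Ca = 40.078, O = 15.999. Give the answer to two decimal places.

11.22 mass %

Molar mass of CaMgSi_2O_6: 1·40.078 + 1·24.305 + 2·28.085 + 6·15.999 = 216.547 g/mol.
Mass of Mg per formula unit: 1 × 24.305 = 24.305 g.
Weight fraction Mg = 24.305 / 216.547 = 0.1122.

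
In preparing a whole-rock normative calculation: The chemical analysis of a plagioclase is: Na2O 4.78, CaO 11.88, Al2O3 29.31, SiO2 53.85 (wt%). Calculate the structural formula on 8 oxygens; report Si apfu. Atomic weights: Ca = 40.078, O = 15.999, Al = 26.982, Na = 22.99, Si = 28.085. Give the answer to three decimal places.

4.78 wt% Na2O ÷ 61.979 g/mol = 0.07712 mol, giving 0.15424 Na and 0.07712 O.
11.88 wt% CaO ÷ 56.077 g/mol = 0.21185 mol, giving 0.21185 Ca and 0.21185 O.
29.31 wt% Al2O3 ÷ 101.961 g/mol = 0.28746 mol, giving 0.57492 Al and 0.86238 O.
53.85 wt% SiO2 ÷ 60.083 g/mol = 0.89626 mol, giving 0.89626 Si and 1.79252 O.
Oxygen sums to 2.94387; scaling by 8/2.94387 = 2.71751 puts the formula on 8 O.
Si: 0.89626 × 2.71751 = 2.436 atoms per formula unit.

2.436 Si apfu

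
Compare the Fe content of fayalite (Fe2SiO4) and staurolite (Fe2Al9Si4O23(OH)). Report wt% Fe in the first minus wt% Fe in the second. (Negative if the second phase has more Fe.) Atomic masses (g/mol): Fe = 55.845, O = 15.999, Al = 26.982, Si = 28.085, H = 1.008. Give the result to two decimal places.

41.70 percentage points

First mineral: 111.690 g Fe in 203.771 g formula = 54.81 wt% Fe.
Second mineral: 111.690 g Fe in 851.852 g formula = 13.11 wt% Fe.
54.81% − 13.11% gives a difference of 41.70 percentage points.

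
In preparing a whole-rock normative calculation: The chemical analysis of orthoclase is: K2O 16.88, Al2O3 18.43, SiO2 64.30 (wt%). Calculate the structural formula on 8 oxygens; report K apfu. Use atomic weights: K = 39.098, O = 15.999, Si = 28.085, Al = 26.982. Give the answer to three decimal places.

K2O: 16.88/94.195 = 0.17920 mol → 0.35840 mol K, 0.17920 mol O.
Al2O3: 18.43/101.961 = 0.18076 mol → 0.36152 mol Al, 0.54228 mol O.
SiO2: 64.30/60.083 = 1.07019 mol → 1.07019 mol Si, 2.14038 mol O.
Total oxygen = 2.86186 mol. Normalization factor = 8/2.86186 = 2.79538.
K per 8 O = 0.35840 × 2.79538 = 1.002.

1.002 K apfu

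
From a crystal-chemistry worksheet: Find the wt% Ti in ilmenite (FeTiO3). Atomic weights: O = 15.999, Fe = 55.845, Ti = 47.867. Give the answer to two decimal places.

31.55 mass %

Formula mass = 1×55.845 + 1×47.867 + 3×15.999 = 151.709 g/mol, of which 47.867 g is Ti.
So Ti makes up 47.867/151.709 = 0.3155 of the mass, i.e. 31.55%.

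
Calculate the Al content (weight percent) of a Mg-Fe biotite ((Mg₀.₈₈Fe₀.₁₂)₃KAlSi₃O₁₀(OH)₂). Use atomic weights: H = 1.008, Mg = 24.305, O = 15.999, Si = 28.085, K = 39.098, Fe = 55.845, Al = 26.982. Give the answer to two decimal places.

Molar mass of (Mg₀.₈₈Fe₀.₁₂)₃KAlSi₃O₁₀(OH)₂: 2.64*24.305 + 0.36*55.845 + 1*39.098 + 1*26.982 + 3*28.085 + 12*15.999 + 2*1.008 = 428.608 g/mol.
Mass of Al per formula unit: 1 × 26.982 = 26.982 g.
Weight fraction Al = 26.982 / 428.608 = 0.0630.

6.30 weight percent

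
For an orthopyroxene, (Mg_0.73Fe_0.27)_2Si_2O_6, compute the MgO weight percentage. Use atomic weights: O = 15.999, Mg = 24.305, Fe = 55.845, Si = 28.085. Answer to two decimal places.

27.02 wt%

Molar mass of (Mg_0.73Fe_0.27)_2Si_2O_6 = 1.46×24.305 + 0.54×55.845 + 2×28.085 + 6×15.999 = 217.806 g/mol.
Each formula unit contains 1.46 Mg, equivalent to 1.46/1 = 1.4600 mol MgO.
M(MgO) = 1×24.305 + 1×15.999 = 40.304 g/mol.
Mass of MgO per formula unit = 1.4600 × 40.304 = 58.844 g.
MgO wt% = 58.844 / 217.806 × 100 = 27.02%.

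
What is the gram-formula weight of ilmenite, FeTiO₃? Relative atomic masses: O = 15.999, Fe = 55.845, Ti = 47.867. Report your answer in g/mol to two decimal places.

151.71 g/mol

Fe: 1 × 55.845 = 55.8450
Ti: 1 × 47.867 = 47.8670
O: 3 × 15.999 = 47.9970
Summing the contributions gives the formula mass.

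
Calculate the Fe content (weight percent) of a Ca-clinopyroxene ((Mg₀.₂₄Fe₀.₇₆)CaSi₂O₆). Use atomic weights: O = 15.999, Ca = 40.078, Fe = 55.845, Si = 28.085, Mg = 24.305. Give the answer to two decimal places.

17.65 weight percent

M((Mg₀.₂₄Fe₀.₇₆)CaSi₂O₆) = 240.517 g/mol.
Fe contributes 0.76 × 55.845 = 42.442 g per mole.
42.442/240.517 = 0.1765 → 17.65%.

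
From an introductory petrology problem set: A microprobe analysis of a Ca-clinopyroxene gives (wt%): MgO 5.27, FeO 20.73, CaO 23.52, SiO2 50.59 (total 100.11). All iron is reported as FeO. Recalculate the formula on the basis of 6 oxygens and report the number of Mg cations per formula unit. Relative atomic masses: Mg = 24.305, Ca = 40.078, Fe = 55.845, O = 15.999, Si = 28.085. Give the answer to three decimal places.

0.311 Mg apfu

MgO: 5.27/40.304 = 0.13076 mol → 0.13076 mol Mg, 0.13076 mol O.
FeO: 20.73/71.844 = 0.28854 mol → 0.28854 mol Fe, 0.28854 mol O.
CaO: 23.52/56.077 = 0.41942 mol → 0.41942 mol Ca, 0.41942 mol O.
SiO2: 50.59/60.083 = 0.84200 mol → 0.84200 mol Si, 1.68400 mol O.
Total oxygen = 2.52272 mol. Normalization factor = 6/2.52272 = 2.37839.
Mg per 6 O = 0.13076 × 2.37839 = 0.311.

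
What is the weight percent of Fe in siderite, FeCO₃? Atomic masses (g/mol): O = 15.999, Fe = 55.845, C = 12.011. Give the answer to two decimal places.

Formula mass = 1×55.845 + 1×12.011 + 3×15.999 = 115.853 g/mol, of which 55.845 g is Fe.
So Fe makes up 55.845/115.853 = 0.4820 of the mass, i.e. 48.20%.

48.20 wt%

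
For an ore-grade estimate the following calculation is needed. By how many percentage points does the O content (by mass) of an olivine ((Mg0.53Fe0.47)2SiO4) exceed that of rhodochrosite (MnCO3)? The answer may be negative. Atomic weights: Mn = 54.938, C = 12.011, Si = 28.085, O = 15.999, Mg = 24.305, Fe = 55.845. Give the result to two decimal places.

-4.19 percentage points

M((Mg0.53Fe0.47)2SiO4) = 170.339 g/mol, so wt% O = 63.996/170.339 × 100 = 37.57%.
M(MnCO3) = 114.946 g/mol, so wt% O = 47.997/114.946 × 100 = 41.76%.
37.57 − 41.76 = -4.19 pp.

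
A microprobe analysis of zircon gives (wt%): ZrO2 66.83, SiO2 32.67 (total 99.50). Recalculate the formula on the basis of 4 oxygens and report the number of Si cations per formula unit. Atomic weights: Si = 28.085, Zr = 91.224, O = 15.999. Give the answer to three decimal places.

1.001 Si apfu

ZrO2 (M=123.222): mol = 0.54235; Zr = 0.54235, O = 1.08470.
SiO2 (M=60.083): mol = 0.54375; Si = 0.54375, O = 1.08750.
ΣO = 2.17220; factor = 4/ΣO = 1.84145.
Si apfu = 0.54375 × 1.84145 = 1.001.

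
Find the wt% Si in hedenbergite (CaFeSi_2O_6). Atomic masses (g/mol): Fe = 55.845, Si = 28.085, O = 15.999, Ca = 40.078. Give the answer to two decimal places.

M(CaFeSi_2O_6) = 248.087 g/mol.
Si contributes 2 × 28.085 = 56.170 g per mole.
56.170/248.087 = 0.2264 → 22.64%.

22.64 weight percent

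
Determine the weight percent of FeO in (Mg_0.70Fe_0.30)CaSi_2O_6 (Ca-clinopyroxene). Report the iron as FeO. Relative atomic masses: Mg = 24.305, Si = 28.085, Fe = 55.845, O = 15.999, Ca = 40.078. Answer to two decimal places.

M((Mg_0.70Fe_0.30)CaSi_2O_6) = 226.009 g/mol; M(FeO) = 71.844 g/mol.
Moles FeO per formula unit = 0.30 Fe ÷ 1 = 0.3000.
FeO fraction = (0.3000 × 71.844) / 226.009 = 21.553/226.009 = 0.0954.

9.54 wt%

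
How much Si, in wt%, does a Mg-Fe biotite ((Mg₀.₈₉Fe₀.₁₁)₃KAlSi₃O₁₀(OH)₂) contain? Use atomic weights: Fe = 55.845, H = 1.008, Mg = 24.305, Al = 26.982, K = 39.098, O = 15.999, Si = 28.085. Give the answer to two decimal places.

19.70 wt%

M((Mg₀.₈₉Fe₀.₁₁)₃KAlSi₃O₁₀(OH)₂) = 427.662 g/mol.
Si contributes 3 × 28.085 = 84.255 g per mole.
84.255/427.662 = 0.1970 → 19.70%.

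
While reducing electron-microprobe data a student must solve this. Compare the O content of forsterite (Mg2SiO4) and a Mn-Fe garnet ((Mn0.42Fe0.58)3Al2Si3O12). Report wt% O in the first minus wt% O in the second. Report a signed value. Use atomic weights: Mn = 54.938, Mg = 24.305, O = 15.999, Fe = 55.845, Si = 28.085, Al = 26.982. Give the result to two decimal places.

6.83 percentage points

M(Mg2SiO4) = 140.691 g/mol, so wt% O = 63.996/140.691 × 100 = 45.49%.
M((Mn0.42Fe0.58)3Al2Si3O12) = 496.599 g/mol, so wt% O = 191.988/496.599 × 100 = 38.66%.
45.49 − 38.66 = 6.83 pp.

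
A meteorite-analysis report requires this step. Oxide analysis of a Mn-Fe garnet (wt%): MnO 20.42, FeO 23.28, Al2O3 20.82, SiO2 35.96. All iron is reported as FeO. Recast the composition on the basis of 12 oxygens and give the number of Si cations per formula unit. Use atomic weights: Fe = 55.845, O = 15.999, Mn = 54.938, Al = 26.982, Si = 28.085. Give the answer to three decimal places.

MnO: 20.42/70.937 = 0.28786 mol → 0.28786 mol Mn, 0.28786 mol O.
FeO: 23.28/71.844 = 0.32404 mol → 0.32404 mol Fe, 0.32404 mol O.
Al2O3: 20.82/101.961 = 0.20420 mol → 0.40840 mol Al, 0.61260 mol O.
SiO2: 35.96/60.083 = 0.59851 mol → 0.59851 mol Si, 1.19702 mol O.
Total oxygen = 2.42152 mol. Normalization factor = 12/2.42152 = 4.95557.
Si per 12 O = 0.59851 × 4.95557 = 2.966.

2.966 Si apfu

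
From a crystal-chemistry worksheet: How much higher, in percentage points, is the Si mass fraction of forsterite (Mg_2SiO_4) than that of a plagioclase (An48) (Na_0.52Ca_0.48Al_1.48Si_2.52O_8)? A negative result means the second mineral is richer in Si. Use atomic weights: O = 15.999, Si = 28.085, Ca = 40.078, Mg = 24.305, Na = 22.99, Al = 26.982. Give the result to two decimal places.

First mineral: 28.085 g Si in 140.691 g formula = 19.96 wt% Si.
Second mineral: 70.774 g Si in 269.892 g formula = 26.22 wt% Si.
19.96% − 26.22% gives a difference of -6.26 percentage points.

-6.26 percentage points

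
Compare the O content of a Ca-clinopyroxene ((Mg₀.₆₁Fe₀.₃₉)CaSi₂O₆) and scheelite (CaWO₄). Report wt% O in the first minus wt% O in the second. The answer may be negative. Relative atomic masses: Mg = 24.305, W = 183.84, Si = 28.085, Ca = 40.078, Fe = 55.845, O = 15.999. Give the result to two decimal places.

First mineral: 95.994 g O in 228.848 g formula = 41.95 wt% O.
Second mineral: 63.996 g O in 287.914 g formula = 22.23 wt% O.
41.95% − 22.23% gives a difference of 19.72 percentage points.

19.72 percentage points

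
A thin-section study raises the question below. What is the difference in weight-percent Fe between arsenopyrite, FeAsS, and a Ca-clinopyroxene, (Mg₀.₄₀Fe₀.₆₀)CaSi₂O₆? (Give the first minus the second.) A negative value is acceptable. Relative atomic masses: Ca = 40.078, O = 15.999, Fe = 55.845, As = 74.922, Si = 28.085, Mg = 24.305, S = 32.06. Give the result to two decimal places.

First mineral: 55.845 g Fe in 162.827 g formula = 34.30 wt% Fe.
Second mineral: 33.507 g Fe in 235.471 g formula = 14.23 wt% Fe.
34.30% − 14.23% gives a difference of 20.07 percentage points.

20.07 percentage points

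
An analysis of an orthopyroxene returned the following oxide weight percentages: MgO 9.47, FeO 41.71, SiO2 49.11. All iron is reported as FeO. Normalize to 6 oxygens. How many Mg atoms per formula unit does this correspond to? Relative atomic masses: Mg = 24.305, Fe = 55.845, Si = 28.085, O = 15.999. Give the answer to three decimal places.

MgO (M=40.304): mol = 0.23496; Mg = 0.23496, O = 0.23496.
FeO (M=71.844): mol = 0.58056; Fe = 0.58056, O = 0.58056.
SiO2 (M=60.083): mol = 0.81737; Si = 0.81737, O = 1.63474.
ΣO = 2.45026; factor = 6/ΣO = 2.44872.
Mg apfu = 0.23496 × 2.44872 = 0.575.

0.575 Mg apfu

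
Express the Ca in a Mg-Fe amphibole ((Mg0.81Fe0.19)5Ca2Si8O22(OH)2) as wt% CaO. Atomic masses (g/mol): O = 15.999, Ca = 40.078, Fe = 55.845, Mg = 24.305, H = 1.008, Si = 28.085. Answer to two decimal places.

13.31 wt%

M((Mg0.81Fe0.19)5Ca2Si8O22(OH)2) = 842.316 g/mol; M(CaO) = 56.077 g/mol.
Moles CaO per formula unit = 2 Ca ÷ 1 = 2.0000.
CaO fraction = (2.0000 × 56.077) / 842.316 = 112.154/842.316 = 0.1331.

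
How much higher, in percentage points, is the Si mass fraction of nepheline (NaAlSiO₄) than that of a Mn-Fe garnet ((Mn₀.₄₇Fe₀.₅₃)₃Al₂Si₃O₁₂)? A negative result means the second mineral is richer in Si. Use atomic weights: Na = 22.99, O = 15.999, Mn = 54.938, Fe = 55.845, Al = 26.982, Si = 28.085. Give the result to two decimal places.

2.80 percentage points

M(NaAlSiO₄) = 142.053 g/mol, so wt% Si = 28.085/142.053 × 100 = 19.77%.
M((Mn₀.₄₇Fe₀.₅₃)₃Al₂Si₃O₁₂) = 496.463 g/mol, so wt% Si = 84.255/496.463 × 100 = 16.97%.
19.77 − 16.97 = 2.80 pp.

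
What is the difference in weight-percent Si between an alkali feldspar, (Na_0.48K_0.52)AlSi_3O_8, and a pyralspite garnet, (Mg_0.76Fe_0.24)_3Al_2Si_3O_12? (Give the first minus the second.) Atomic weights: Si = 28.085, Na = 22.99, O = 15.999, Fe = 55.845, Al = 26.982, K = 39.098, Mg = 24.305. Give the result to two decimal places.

11.35 percentage points

First mineral: 84.255 g Si in 270.595 g formula = 31.14 wt% Si.
Second mineral: 84.255 g Si in 425.831 g formula = 19.79 wt% Si.
31.14% − 19.79% gives a difference of 11.35 percentage points.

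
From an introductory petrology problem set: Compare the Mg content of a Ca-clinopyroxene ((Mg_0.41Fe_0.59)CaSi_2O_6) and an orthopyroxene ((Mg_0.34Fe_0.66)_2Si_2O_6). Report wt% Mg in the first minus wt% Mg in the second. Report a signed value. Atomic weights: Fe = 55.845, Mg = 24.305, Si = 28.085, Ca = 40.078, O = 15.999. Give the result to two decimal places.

-2.58 percentage points

Mg in (Mg_0.41Fe_0.59)CaSi_2O_6: molar mass 235.156 g/mol; 0.41×24.305 = 9.965 g → 4.24 wt%.
Mg in (Mg_0.34Fe_0.66)_2Si_2O_6: molar mass 242.407 g/mol; 0.68×24.305 = 16.527 g → 6.82 wt%.
Difference = 4.24 − 6.82 = -2.58 percentage points.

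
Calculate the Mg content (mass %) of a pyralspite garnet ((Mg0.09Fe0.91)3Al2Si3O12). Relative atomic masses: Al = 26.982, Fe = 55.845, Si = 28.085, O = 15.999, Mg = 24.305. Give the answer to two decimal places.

Formula mass = 0.27·24.305 + 2.73·55.845 + 2·26.982 + 3·28.085 + 12·15.999 = 489.226 g/mol, of which 6.562 g is Mg.
So Mg makes up 6.562/489.226 = 0.0134 of the mass, i.e. 1.34%.

1.34 mass %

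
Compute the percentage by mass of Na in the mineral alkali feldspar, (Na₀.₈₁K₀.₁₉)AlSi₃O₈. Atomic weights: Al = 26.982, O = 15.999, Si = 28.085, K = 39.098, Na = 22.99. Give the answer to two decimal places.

7.02 weight percent

Formula mass = 0.81×22.99 + 0.19×39.098 + 1×26.982 + 3×28.085 + 8×15.999 = 265.280 g/mol, of which 18.622 g is Na.
So Na makes up 18.622/265.280 = 0.0702 of the mass, i.e. 7.02%.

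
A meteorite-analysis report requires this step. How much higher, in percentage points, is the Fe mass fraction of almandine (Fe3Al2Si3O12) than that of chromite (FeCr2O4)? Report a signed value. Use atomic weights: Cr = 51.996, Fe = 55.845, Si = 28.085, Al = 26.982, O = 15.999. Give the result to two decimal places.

8.71 percentage points

M(Fe3Al2Si3O12) = 497.742 g/mol, so wt% Fe = 167.535/497.742 × 100 = 33.66%.
M(FeCr2O4) = 223.833 g/mol, so wt% Fe = 55.845/223.833 × 100 = 24.95%.
33.66 − 24.95 = 8.71 pp.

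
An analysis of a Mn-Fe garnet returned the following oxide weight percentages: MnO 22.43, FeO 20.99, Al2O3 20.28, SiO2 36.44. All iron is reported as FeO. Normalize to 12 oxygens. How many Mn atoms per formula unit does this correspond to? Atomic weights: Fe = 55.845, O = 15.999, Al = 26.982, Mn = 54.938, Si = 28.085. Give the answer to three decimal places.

1.569 Mn apfu

22.43 wt% MnO ÷ 70.937 g/mol = 0.31620 mol, giving 0.31620 Mn and 0.31620 O.
20.99 wt% FeO ÷ 71.844 g/mol = 0.29216 mol, giving 0.29216 Fe and 0.29216 O.
20.28 wt% Al2O3 ÷ 101.961 g/mol = 0.19890 mol, giving 0.39780 Al and 0.59670 O.
36.44 wt% SiO2 ÷ 60.083 g/mol = 0.60649 mol, giving 0.60649 Si and 1.21298 O.
Oxygen sums to 2.41804; scaling by 12/2.41804 = 4.96270 puts the formula on 12 O.
Mn: 0.31620 × 4.96270 = 1.569 atoms per formula unit.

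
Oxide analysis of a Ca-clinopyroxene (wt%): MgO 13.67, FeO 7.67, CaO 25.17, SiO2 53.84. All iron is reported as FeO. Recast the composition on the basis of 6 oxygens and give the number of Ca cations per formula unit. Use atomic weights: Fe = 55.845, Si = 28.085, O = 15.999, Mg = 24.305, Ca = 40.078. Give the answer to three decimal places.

MgO (M=40.304): mol = 0.33917; Mg = 0.33917, O = 0.33917.
FeO (M=71.844): mol = 0.10676; Fe = 0.10676, O = 0.10676.
CaO (M=56.077): mol = 0.44885; Ca = 0.44885, O = 0.44885.
SiO2 (M=60.083): mol = 0.89609; Si = 0.89609, O = 1.79218.
ΣO = 2.68696; factor = 6/ΣO = 2.23301.
Ca apfu = 0.44885 × 2.23301 = 1.002.

1.002 Ca apfu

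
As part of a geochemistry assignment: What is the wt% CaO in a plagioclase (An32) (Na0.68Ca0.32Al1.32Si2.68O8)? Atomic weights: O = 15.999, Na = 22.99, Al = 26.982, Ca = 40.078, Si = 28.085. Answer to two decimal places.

6.71 wt%

M(Na0.68Ca0.32Al1.32Si2.68O8) = 267.334 g/mol; M(CaO) = 56.077 g/mol.
Moles CaO per formula unit = 0.32 Ca ÷ 1 = 0.3200.
CaO fraction = (0.3200 × 56.077) / 267.334 = 17.945/267.334 = 0.0671.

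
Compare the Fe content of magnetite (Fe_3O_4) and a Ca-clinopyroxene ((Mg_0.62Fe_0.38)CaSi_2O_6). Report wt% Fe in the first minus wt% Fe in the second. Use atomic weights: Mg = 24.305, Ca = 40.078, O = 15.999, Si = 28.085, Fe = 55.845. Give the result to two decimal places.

First mineral: 167.535 g Fe in 231.531 g formula = 72.36 wt% Fe.
Second mineral: 21.221 g Fe in 228.532 g formula = 9.29 wt% Fe.
72.36% − 9.29% gives a difference of 63.07 percentage points.

63.07 percentage points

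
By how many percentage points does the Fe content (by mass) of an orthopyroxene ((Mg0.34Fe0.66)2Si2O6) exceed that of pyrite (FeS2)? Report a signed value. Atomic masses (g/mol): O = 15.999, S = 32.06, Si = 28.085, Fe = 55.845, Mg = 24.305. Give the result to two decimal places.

-16.14 percentage points

First mineral: 73.715 g Fe in 242.407 g formula = 30.41 wt% Fe.
Second mineral: 55.845 g Fe in 119.965 g formula = 46.55 wt% Fe.
30.41% − 46.55% gives a difference of -16.14 percentage points.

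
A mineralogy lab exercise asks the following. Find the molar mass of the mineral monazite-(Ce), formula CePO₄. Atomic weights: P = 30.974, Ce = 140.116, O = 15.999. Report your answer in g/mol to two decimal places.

235.09 g/mol

M = 1×140.116 + 1×30.974 + 4×15.999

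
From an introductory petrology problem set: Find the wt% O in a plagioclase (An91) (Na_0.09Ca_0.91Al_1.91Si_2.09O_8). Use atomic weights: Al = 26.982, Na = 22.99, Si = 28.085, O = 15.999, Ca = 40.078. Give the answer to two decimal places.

M(Na_0.09Ca_0.91Al_1.91Si_2.09O_8) = 276.765 g/mol.
O contributes 8 × 15.999 = 127.992 g per mole.
127.992/276.765 = 0.4625 → 46.25%.

46.25 wt%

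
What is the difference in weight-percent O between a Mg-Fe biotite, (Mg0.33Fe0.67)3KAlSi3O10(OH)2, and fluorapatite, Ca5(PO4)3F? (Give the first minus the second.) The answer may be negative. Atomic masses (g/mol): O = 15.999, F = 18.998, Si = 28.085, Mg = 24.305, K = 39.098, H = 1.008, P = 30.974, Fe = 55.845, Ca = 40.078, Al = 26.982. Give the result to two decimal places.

First mineral: 191.988 g O in 480.649 g formula = 39.94 wt% O.
Second mineral: 191.988 g O in 504.298 g formula = 38.07 wt% O.
39.94% − 38.07% gives a difference of 1.87 percentage points.

1.87 percentage points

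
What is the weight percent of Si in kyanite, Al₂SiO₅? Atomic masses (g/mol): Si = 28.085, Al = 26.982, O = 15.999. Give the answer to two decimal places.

17.33 weight percent

Molar mass of Al₂SiO₅: 2×26.982 + 1×28.085 + 5×15.999 = 162.044 g/mol.
Mass of Si per formula unit: 1 × 28.085 = 28.085 g.
Weight fraction Si = 28.085 / 162.044 = 0.1733.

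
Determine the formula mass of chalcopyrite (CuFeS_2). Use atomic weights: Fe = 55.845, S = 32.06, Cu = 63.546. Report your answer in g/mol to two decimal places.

183.51 g/mol

Cu: 1 × 63.546 = 63.5460
Fe: 1 × 55.845 = 55.8450
S: 2 × 32.06 = 64.1200
Summing the contributions gives the formula mass.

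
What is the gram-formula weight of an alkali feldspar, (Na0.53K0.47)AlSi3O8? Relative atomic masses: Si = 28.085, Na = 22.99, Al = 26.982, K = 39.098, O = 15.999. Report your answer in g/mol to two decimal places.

The formula mass is the sum 0.53(22.99) + 0.47(39.098) + 1(26.982) + 3(28.085) + 8(15.999).

269.79 g/mol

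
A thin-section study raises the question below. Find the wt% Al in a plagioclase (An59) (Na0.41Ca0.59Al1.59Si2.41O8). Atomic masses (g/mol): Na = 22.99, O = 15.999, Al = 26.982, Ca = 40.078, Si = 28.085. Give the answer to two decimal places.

15.79 wt%

M(Na0.41Ca0.59Al1.59Si2.41O8) = 271.650 g/mol.
Al contributes 1.59 × 26.982 = 42.901 g per mole.
42.901/271.650 = 0.1579 → 15.79%.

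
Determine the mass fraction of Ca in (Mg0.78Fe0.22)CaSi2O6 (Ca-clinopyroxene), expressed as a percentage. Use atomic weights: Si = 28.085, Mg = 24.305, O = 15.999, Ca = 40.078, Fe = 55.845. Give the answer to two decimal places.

17.93 weight percent

Molar mass of (Mg0.78Fe0.22)CaSi2O6: 0.78*24.305 + 0.22*55.845 + 1*40.078 + 2*28.085 + 6*15.999 = 223.486 g/mol.
Mass of Ca per formula unit: 1 × 40.078 = 40.078 g.
Weight fraction Ca = 40.078 / 223.486 = 0.1793.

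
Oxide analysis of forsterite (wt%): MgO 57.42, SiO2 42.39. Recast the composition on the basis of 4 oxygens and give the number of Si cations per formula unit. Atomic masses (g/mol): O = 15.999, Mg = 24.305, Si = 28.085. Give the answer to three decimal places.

57.42 wt% MgO ÷ 40.304 g/mol = 1.42467 mol, giving 1.42467 Mg and 1.42467 O.
42.39 wt% SiO2 ÷ 60.083 g/mol = 0.70552 mol, giving 0.70552 Si and 1.41104 O.
Oxygen sums to 2.83571; scaling by 4/2.83571 = 1.41058 puts the formula on 4 O.
Si: 0.70552 × 1.41058 = 0.995 atoms per formula unit.

0.995 Si apfu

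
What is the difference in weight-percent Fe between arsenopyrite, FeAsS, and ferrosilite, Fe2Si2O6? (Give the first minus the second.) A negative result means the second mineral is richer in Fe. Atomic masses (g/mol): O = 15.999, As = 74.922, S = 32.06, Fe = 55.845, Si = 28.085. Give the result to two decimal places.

-8.03 percentage points

Fe in FeAsS: molar mass 162.827 g/mol; 1×55.845 = 55.845 g → 34.30 wt%.
Fe in Fe2Si2O6: molar mass 263.854 g/mol; 2×55.845 = 111.690 g → 42.33 wt%.
Difference = 34.30 − 42.33 = -8.03 percentage points.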